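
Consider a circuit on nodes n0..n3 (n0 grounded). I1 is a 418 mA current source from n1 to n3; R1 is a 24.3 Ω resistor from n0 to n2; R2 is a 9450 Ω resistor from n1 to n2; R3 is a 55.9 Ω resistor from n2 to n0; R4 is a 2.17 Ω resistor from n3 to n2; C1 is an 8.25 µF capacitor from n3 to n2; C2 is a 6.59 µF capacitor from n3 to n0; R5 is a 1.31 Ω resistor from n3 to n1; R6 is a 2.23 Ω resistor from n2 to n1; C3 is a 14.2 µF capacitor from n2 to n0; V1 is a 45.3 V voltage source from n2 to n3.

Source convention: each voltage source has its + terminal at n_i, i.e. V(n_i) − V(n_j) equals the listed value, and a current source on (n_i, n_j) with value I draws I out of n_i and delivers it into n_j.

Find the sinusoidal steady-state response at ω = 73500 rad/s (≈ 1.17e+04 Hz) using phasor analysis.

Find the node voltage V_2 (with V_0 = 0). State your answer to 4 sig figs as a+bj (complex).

14.34+0.5540j V

Element admittances at ω=73500 rad/s:
  I1: injects 0.418 A into n3 (from n1)
  Y(R1) = 0.04115+0.000j S between n0,n2
  Y(R2) = 0.0001058+0.000j S between n1,n2
  Y(R3) = 0.01789+0.000j S between n2,n0
  Y(R4) = 0.4608+0.000j S between n3,n2
  Y(C1) = 0.000+0.6064j S between n3,n2
  Y(C2) = 0.000+0.4844j S between n3,n0
  Y(R5) = 0.7634+0.000j S between n3,n1
  Y(R6) = 0.4484+0.000j S between n2,n1
  Y(C3) = 0.000+1.044j S between n2,n0
  V1: constraint V(n2)−V(n3) = 45.3
Assemble and solve the 4×4 MNA system:
  V(n1)=-14.54+0.5540j  V(n2)=14.34+0.5540j  V(n3)=-30.96+0.5540j
  i(V1)=-34.10-42.47j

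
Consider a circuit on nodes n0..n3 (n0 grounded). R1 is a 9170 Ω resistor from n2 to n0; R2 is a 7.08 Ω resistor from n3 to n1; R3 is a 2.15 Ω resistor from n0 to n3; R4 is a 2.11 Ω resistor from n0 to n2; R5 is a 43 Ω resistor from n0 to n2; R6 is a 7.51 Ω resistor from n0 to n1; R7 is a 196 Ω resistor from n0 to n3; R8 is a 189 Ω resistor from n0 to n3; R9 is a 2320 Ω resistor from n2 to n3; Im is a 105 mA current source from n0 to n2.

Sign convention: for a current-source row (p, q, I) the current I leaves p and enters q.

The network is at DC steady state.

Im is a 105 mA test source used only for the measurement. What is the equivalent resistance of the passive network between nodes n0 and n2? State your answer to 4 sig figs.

MNA unknowns: 3 node voltages V₁..V_3
R1: Y=0.0001091 on G[2,0]
R2: Y=0.1412 on G[3,1]
R3: Y=0.4651 on G[0,3]
R4: Y=0.4739 on G[0,2]
R5: Y=0.02326 on G[0,2]
R6: Y=0.1332 on G[0,1]
R7: Y=0.005102 on G[0,3]
R8: Y=0.005291 on G[0,3]
R9: Y=0.0004310 on G[2,3]
Im: z[0]−=0.105, z[2]+=0.105
solve → V1=8.596e-05, V2=0.2110, V3=0.0001670

R_eq = 2.009 Ω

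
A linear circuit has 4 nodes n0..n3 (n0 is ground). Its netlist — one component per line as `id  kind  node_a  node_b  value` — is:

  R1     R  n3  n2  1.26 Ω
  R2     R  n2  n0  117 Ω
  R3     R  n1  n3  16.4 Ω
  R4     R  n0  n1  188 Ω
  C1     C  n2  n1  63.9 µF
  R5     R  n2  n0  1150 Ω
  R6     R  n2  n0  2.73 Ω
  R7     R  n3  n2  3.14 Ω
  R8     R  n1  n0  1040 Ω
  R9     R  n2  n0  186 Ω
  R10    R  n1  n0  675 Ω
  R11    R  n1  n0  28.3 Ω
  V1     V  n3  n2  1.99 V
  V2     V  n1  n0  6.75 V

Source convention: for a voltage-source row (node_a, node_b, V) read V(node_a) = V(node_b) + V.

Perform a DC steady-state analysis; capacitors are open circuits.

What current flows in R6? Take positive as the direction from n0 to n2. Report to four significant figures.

-0.2405 A

MNA unknowns: 3 node voltages V₁..V_3 plus 2 source currents (V1, V2)
R1: Y=0.7937 on G[3,2]
R2: Y=0.008547 on G[2,0]
R3: Y=0.06098 on G[1,3]
R4: Y=0.005319 on G[0,1]
C1: Y=0.000 on G[2,1]
R5: Y=0.0008696 on G[2,0]
R6: Y=0.3663 on G[2,0]
R7: Y=0.3185 on G[3,2]
R8: Y=0.0009615 on G[1,0]
R9: Y=0.005376 on G[2,0]
R10: Y=0.001481 on G[1,0]
R11: Y=0.03534 on G[1,0]
V1: row V3−V2=1.99, i_V1 at 3,2
V2: row V1−V0=6.75, i_V2 at 1,0
solve → V1=6.750, V2=0.6566, V3=2.647
aux → i_V1=-1.963, i_V2=-0.5411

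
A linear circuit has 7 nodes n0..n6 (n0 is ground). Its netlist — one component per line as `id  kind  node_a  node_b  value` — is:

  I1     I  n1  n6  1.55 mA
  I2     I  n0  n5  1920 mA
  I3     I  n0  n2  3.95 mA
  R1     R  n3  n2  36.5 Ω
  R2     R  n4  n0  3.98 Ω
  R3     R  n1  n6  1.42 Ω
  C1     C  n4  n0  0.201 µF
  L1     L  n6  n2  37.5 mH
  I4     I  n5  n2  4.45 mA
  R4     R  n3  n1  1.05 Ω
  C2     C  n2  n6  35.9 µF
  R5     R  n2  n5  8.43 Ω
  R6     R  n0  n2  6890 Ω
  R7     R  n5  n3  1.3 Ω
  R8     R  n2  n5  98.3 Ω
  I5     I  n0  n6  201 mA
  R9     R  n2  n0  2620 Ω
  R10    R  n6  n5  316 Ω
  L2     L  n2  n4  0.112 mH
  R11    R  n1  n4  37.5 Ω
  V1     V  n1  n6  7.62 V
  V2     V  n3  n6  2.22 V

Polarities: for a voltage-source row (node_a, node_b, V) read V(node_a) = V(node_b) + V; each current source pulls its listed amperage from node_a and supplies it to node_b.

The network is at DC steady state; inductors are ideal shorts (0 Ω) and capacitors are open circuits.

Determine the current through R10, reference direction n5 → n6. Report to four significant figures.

MNA unknowns: 6 node voltages V₁..V_6 plus 4 source currents (L1, L2, V1, V2)
I1: z[1]−=0.00155, z[6]+=0.00155
I2: z[0]−=1.92, z[5]+=1.92
I3: z[0]−=0.00395, z[2]+=0.00395
R1: Y=0.02740 on G[3,2]
R2: Y=0.2513 on G[4,0]
R3: Y=0.7042 on G[1,6]
C1: Y=0.000 on G[4,0]
L1: row V6−V2=0, i_L1 at 6,2
I4: z[5]−=0.00445, z[2]+=0.00445
R4: Y=0.9524 on G[3,1]
C2: Y=0.000 on G[2,6]
R5: Y=0.1186 on G[2,5]
R6: Y=0.0001451 on G[0,2]
R7: Y=0.7692 on G[5,3]
R8: Y=0.01017 on G[2,5]
I5: z[0]−=0.201, z[6]+=0.201
R9: Y=0.0003817 on G[2,0]
R10: Y=0.003165 on G[6,5]
L2: row V2−V4=0, i_L2 at 2,4
R11: Y=0.02667 on G[1,4]
V1: row V1−V6=7.62, i_V1 at 1,6
V2: row V3−V6=2.22, i_V2 at 3,6
solve → V1=16.06, V2=8.440, V3=10.66, V4=8.440, V5=12.46, V6=8.440
aux → i_L1=1.335, i_L2=1.917, i_V1=-10.71, i_V2=6.467

0.01272 A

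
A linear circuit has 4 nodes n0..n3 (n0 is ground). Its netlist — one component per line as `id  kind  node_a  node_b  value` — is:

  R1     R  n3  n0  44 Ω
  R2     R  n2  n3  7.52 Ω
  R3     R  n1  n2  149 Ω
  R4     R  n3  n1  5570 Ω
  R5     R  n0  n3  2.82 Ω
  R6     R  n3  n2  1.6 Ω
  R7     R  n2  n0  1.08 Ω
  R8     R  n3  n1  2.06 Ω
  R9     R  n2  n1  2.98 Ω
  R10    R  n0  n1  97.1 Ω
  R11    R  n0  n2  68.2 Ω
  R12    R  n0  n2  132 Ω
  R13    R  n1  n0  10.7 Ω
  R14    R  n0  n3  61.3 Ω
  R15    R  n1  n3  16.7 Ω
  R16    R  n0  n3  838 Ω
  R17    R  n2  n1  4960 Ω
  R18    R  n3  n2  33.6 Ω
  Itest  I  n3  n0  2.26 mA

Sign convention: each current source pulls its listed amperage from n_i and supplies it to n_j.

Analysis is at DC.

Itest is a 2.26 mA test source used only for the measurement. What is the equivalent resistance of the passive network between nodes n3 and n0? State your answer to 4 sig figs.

R_eq = 1.062 Ω

Element admittances at DC:
  Y(R1) = 0.02273 S between n3,n0
  Y(R2) = 0.1330 S between n2,n3
  Y(R3) = 0.006711 S between n1,n2
  Y(R4) = 0.0001795 S between n3,n1
  Y(R5) = 0.3546 S between n0,n3
  Y(R6) = 0.6250 S between n3,n2
  Y(R7) = 0.9259 S between n2,n0
  Y(R8) = 0.4854 S between n3,n1
  Y(R9) = 0.3356 S between n2,n1
  Y(R10) = 0.01030 S between n0,n1
  Y(R11) = 0.01466 S between n0,n2
  Y(R12) = 0.007576 S between n0,n2
  Y(R13) = 0.09346 S between n1,n0
  Y(R14) = 0.01631 S between n0,n3
  Y(R15) = 0.05988 S between n1,n3
  Y(R16) = 0.001193 S between n0,n3
  Y(R17) = 0.0002016 S between n2,n1
  Y(R18) = 0.02976 S between n3,n2
  Itest: injects 0.00226 A into n0 (from n3)
Assemble and solve the 3×3 MNA system:
  V(n1)=-0.001732  V(n2)=-0.001195  V(n3)=-0.002399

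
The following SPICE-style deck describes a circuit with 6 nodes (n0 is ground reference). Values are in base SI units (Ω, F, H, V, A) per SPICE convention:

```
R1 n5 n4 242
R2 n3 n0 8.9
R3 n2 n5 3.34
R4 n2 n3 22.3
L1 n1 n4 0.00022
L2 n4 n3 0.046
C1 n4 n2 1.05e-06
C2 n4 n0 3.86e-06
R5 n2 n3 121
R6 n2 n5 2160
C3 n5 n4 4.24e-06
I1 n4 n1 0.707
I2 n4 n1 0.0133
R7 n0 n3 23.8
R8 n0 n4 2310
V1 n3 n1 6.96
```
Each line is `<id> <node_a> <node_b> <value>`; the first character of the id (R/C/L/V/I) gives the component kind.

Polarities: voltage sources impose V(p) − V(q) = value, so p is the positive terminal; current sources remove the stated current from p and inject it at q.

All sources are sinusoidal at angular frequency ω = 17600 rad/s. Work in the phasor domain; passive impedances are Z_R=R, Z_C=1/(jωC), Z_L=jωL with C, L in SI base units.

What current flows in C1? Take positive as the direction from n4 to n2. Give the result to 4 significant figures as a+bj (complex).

-0.06213-0.05896j A

Element admittances at ω=17600 rad/s:
  Y(R1) = 0.004132+0.000j S between n5,n4
  Y(R2) = 0.1124+0.000j S between n3,n0
  Y(R3) = 0.2994+0.000j S between n2,n5
  Y(R4) = 0.04484+0.000j S between n2,n3
  Y(L1) = 0.000-0.2583j S between n1,n4
  Y(L2) = 0.000-0.001235j S between n4,n3
  Y(C1) = 0.000+0.01848j S between n4,n2
  Y(C2) = 0.000+0.06794j S between n4,n0
  Y(R5) = 0.008264+0.000j S between n2,n3
  Y(R6) = 0.0004630+0.000j S between n2,n5
  Y(C3) = 0.000+0.07462j S between n5,n4
  I1: injects 0.707 A into n1 (from n4)
  I2: injects 0.0133 A into n1 (from n4)
  Y(R7) = 0.04202+0.000j S between n0,n3
  Y(R8) = 0.0004329+0.000j S between n0,n4
  V1: constraint V(n3)−V(n1) = 6.96
Assemble and solve the 6×6 MNA system:
  V(n1)=-5.528+3.740j  V(n2)=-5.328-0.1626j  V(n3)=1.432+3.740j  V(n4)=-8.519+3.199j  V(n5)=-6.318-0.6571j
  i(V1)=-0.5807-0.7723j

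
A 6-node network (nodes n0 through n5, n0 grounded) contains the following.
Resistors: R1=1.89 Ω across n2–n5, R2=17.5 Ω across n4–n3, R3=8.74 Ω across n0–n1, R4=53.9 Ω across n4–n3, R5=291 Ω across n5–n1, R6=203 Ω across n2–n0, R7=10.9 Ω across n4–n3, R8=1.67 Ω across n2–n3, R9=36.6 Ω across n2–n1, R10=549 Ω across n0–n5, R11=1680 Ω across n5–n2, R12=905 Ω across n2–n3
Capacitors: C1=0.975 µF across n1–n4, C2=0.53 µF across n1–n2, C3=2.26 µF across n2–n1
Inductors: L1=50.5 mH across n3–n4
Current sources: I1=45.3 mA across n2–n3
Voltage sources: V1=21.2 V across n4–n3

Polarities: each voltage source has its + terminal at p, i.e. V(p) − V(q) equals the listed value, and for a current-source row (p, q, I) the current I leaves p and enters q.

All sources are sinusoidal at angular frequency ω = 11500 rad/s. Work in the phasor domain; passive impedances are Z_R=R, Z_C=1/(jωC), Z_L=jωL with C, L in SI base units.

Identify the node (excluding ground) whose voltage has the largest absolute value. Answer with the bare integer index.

4

Apply KCL at each of the 5 non-ground nodes and solve the resulting linear system.
Node n1: branches {R3, R5, R9, C1, C2, C3} → V_1 = 0.1785+0.1480j
Node n2: branches {R1, R6, R8, R9, I1, R11, C2, R12, C3} → V_2 = -3.035-2.517j
Node n3: branches {R2, R4, R7, R8, L1, I1, R12, V1} → V_3 = -3.015-2.853j
Node n4: branches {R2, R4, R7, C1, L1, V1} → V_4 = 18.18-2.853j
Node n5: branches {R1, R5, R10, R11} → V_5 = -3.004-2.491j
Source currents: i(V1)=-3.583-0.1654j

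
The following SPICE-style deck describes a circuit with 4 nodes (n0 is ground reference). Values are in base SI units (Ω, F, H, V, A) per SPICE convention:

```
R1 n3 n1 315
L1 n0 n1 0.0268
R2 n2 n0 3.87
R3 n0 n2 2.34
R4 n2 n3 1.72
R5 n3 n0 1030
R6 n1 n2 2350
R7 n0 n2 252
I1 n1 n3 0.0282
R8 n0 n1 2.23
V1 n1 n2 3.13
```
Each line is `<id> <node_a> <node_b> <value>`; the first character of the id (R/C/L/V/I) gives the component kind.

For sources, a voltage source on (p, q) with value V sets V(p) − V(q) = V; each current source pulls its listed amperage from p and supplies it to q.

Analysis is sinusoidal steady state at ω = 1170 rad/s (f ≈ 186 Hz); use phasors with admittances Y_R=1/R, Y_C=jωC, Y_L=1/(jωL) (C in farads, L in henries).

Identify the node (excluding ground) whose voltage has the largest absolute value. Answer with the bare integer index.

Element admittances at ω=1170 rad/s:
  Y(R1) = 0.003175+0.000j S between n3,n1
  Y(L1) = 0.000-0.03189j S between n0,n1
  Y(R2) = 0.2584+0.000j S between n2,n0
  Y(R3) = 0.4274+0.000j S between n0,n2
  Y(R4) = 0.5814+0.000j S between n2,n3
  Y(R5) = 0.0009709+0.000j S between n3,n0
  Y(R6) = 0.0004255+0.000j S between n1,n2
  Y(R7) = 0.003968+0.000j S between n0,n2
  I1: injects 0.0282 A into n3 (from n1)
  Y(R8) = 0.4484+0.000j S between n0,n1
  V1: constraint V(n1)−V(n2) = 3.13
Assemble and solve the 4×4 MNA system:
  V(n1)=1.896+0.05309j  V(n2)=-1.234+0.05309j  V(n3)=-1.167+0.05300j
  i(V1)=-0.8913+0.03667j

1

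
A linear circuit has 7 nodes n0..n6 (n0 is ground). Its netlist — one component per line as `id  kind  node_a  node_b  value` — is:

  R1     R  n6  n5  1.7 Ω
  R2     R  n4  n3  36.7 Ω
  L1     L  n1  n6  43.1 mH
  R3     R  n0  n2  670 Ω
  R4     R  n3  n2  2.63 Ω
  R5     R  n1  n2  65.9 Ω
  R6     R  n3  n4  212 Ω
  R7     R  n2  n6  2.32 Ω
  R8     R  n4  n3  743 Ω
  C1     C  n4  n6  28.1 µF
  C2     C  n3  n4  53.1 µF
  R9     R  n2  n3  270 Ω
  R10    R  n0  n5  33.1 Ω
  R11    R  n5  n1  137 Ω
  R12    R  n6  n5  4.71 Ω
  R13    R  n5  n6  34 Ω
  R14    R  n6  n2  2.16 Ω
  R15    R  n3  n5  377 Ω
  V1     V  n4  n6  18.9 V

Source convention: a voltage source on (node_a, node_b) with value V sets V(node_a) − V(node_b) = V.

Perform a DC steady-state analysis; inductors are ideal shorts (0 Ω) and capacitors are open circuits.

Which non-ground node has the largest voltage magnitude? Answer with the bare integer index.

MNA unknowns: 6 node voltages V₁..V_6 plus 2 source currents (L1, V1)
R1: Y=0.5882 on G[6,5]
R2: Y=0.02725 on G[4,3]
L1: row V1−V6=0, i_L1 at 1,6
R3: Y=0.001493 on G[0,2]
R4: Y=0.3802 on G[3,2]
R5: Y=0.01517 on G[1,2]
R6: Y=0.004717 on G[3,4]
R7: Y=0.4310 on G[2,6]
R8: Y=0.001346 on G[4,3]
C1: Y=0.000 on G[4,6]
C2: Y=0.000 on G[3,4]
R9: Y=0.003704 on G[2,3]
R10: Y=0.03021 on G[0,5]
R11: Y=0.007299 on G[5,1]
R12: Y=0.2123 on G[6,5]
R13: Y=0.02941 on G[5,6]
R14: Y=0.4630 on G[6,2]
R15: Y=0.002653 on G[3,5]
V1: row V4−V6=18.9, i_V1 at 4,6
solve → V1=-0.03589, V2=0.5743, V3=2.021, V4=18.86, V5=-0.02837, V6=-0.03589
aux → i_L1=0.009314, i_V1=-0.5610

4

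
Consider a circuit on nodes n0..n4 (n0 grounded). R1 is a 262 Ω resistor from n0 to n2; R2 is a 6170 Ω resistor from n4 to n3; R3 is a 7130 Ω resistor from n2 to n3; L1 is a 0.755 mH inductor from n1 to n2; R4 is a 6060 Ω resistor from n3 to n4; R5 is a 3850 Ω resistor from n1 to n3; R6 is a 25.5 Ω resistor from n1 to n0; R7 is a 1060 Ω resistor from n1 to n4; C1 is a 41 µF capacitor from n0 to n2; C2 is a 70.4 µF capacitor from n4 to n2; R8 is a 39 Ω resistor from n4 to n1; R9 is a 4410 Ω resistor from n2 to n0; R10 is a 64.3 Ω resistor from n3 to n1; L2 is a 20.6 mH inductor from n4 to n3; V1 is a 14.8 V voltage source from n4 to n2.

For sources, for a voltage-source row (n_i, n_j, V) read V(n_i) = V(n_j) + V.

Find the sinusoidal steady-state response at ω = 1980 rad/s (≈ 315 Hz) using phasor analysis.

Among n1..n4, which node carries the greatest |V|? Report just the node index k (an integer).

4

MNA unknowns: 4 node voltages V₁..V_4 plus 1 source current (V1)
R1: Y=0.003817+0.000j on G[0,2]
R2: Y=0.0001621+0.000j on G[4,3]
R3: Y=0.0001403+0.000j on G[2,3]
L1: Y=0.000-0.6689j on G[1,2]
R4: Y=0.0001650+0.000j on G[3,4]
R5: Y=0.0002597+0.000j on G[1,3]
R6: Y=0.03922+0.000j on G[1,0]
R7: Y=0.0009434+0.000j on G[1,4]
C1: Y=0.000+0.08118j on G[0,2]
C2: Y=0.000+0.1394j on G[4,2]
R8: Y=0.02564+0.000j on G[4,1]
R9: Y=0.0002268+0.000j on G[2,0]
R10: Y=0.01555+0.000j on G[3,1]
L2: Y=0.000-0.02452j on G[4,3]
V1: row V4−V2=14.8, i_V1 at 4,2
solve → V1=-0.1115+0.7456j, V2=-0.3566-0.07161j, V3=9.713-6.402j, V4=14.44-0.07161j
aux → i_V1=-0.5437-1.927j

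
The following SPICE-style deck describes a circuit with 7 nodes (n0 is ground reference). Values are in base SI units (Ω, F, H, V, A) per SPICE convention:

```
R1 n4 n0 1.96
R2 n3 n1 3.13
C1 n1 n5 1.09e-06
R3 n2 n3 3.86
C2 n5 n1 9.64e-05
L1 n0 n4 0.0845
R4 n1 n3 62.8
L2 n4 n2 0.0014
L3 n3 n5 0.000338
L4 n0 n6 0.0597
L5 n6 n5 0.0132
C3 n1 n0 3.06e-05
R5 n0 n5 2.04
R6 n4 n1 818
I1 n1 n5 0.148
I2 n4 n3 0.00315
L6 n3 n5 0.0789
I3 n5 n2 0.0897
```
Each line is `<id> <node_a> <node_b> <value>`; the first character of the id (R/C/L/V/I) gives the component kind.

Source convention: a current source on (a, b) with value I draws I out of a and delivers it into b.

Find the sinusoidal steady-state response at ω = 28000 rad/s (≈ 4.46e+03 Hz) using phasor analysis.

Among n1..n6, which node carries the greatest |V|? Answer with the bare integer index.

MNA unknowns: 6 node voltages V₁..V_6
R1: Y=0.5102+0.000j on G[4,0]
R2: Y=0.3195+0.000j on G[3,1]
C1: Y=0.000+0.03052j on G[1,5]
R3: Y=0.2591+0.000j on G[2,3]
C2: Y=0.000+2.699j on G[5,1]
L1: Y=0.000-0.0004227j on G[0,4]
R4: Y=0.01592+0.000j on G[1,3]
L2: Y=0.000-0.02551j on G[4,2]
L3: Y=0.000-0.1057j on G[3,5]
L4: Y=0.000-0.0005982j on G[0,6]
L5: Y=0.000-0.002706j on G[6,5]
C3: Y=0.000+0.8568j on G[1,0]
R5: Y=0.4902+0.000j on G[0,5]
R6: Y=0.001222+0.000j on G[4,1]
I1: z[1]−=0.148, z[5]+=0.148
I2: z[4]−=0.00315, z[3]+=0.00315
L6: Y=0.000-0.0004527j on G[3,5]
I3: z[5]−=0.0897, z[2]+=0.0897
solve → V1=0.02332+0.01212j, V2=0.5664+0.1811j, V3=0.2408+0.1258j, V4=0.004350-0.02800j, V5=0.01669-0.01158j, V6=0.01367-0.009487j

2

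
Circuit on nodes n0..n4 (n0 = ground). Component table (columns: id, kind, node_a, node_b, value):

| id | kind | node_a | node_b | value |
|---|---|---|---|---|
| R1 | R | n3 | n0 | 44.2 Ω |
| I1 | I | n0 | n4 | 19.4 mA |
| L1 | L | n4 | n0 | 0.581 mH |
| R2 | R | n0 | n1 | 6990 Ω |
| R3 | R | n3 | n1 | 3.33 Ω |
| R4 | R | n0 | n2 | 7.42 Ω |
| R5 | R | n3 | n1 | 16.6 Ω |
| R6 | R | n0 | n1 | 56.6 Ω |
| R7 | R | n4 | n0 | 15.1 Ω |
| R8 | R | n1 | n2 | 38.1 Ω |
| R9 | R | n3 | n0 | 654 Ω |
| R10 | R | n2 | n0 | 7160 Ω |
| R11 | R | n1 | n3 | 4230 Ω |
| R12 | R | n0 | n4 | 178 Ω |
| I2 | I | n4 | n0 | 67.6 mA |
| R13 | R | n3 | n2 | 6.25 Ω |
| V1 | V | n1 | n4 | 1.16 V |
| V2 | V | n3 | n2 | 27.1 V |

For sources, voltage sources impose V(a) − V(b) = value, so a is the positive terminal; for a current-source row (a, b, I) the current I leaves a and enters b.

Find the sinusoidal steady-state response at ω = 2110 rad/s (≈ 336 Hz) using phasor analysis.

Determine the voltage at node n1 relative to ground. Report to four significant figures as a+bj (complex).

Element admittances at ω=2110 rad/s:
  Y(R1) = 0.02262+0.000j S between n3,n0
  I1: injects 0.0194 A into n4 (from n0)
  Y(L1) = 0.000-0.8157j S between n4,n0
  Y(R2) = 0.0001431+0.000j S between n0,n1
  Y(R3) = 0.3003+0.000j S between n3,n1
  Y(R4) = 0.1348+0.000j S between n0,n2
  Y(R5) = 0.06024+0.000j S between n3,n1
  Y(R6) = 0.01767+0.000j S between n0,n1
  Y(R7) = 0.06623+0.000j S between n4,n0
  Y(R8) = 0.02625+0.000j S between n1,n2
  Y(R9) = 0.001529+0.000j S between n3,n0
  Y(R10) = 0.0001397+0.000j S between n2,n0
  Y(R11) = 0.0002364+0.000j S between n1,n3
  Y(R12) = 0.005618+0.000j S between n0,n4
  I2: injects 0.0676 A into n0 (from n4)
  Y(R13) = 0.1600+0.000j S between n3,n2
  V1: constraint V(n1)−V(n4) = 1.16
  V2: constraint V(n3)−V(n2) = 27.1
Assemble and solve the 6×6 MNA system:
  V(n1)=1.786+2.523j  V(n2)=-17.84+1.788j  V(n3)=9.263+1.788j  V(n4)=0.6259+2.523j
  i(V1)=2.151-0.3293j  i(V2)=-7.257+0.2219j

1.786+2.523j V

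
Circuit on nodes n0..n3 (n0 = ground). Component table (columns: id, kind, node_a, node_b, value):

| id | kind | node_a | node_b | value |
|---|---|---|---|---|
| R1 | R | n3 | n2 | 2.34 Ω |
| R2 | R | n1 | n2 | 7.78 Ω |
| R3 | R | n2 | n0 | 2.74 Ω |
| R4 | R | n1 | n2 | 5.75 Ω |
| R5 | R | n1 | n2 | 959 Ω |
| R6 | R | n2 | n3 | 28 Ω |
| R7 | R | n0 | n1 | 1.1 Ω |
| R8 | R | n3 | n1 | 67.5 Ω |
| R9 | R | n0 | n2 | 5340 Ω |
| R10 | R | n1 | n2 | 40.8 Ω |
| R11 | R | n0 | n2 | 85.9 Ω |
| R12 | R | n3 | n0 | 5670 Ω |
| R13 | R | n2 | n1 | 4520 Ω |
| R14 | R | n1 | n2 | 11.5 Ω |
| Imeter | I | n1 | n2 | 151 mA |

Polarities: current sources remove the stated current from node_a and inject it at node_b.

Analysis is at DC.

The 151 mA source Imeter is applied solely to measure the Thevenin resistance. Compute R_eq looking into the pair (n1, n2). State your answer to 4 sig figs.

R_eq = 1.437 Ω

Element admittances at DC:
  Y(R1) = 0.4274 S between n3,n2
  Y(R2) = 0.1285 S between n1,n2
  Y(R3) = 0.3650 S between n2,n0
  Y(R4) = 0.1739 S between n1,n2
  Y(R5) = 0.001043 S between n1,n2
  Y(R6) = 0.03571 S between n2,n3
  Y(R7) = 0.9091 S between n0,n1
  Y(R8) = 0.01481 S between n3,n1
  Y(R9) = 0.0001873 S between n0,n2
  Y(R10) = 0.02451 S between n1,n2
  Y(R11) = 0.01164 S between n0,n2
  Y(R12) = 0.0001764 S between n3,n0
  Y(R13) = 0.0002212 S between n2,n1
  Y(R14) = 0.08696 S between n1,n2
  Imeter: injects 0.151 A into n2 (from n1)
Assemble and solve the 3×3 MNA system:
  V(n1)=-0.06359  V(n2)=0.1534  V(n3)=0.1466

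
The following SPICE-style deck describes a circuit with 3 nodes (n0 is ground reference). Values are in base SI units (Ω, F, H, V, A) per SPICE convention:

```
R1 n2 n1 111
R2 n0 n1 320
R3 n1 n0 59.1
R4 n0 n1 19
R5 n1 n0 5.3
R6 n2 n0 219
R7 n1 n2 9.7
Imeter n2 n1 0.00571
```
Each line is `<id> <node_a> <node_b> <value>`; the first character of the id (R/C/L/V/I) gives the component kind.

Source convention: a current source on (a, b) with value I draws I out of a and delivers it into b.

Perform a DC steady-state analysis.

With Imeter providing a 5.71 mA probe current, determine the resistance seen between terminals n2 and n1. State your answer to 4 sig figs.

Element admittances at DC:
  Y(R1) = 0.009009 S between n2,n1
  Y(R2) = 0.003125 S between n0,n1
  Y(R3) = 0.01692 S between n1,n0
  Y(R4) = 0.05263 S between n0,n1
  Y(R5) = 0.1887 S between n1,n0
  Y(R6) = 0.004566 S between n2,n0
  Y(R7) = 0.1031 S between n1,n2
  Imeter: injects 0.00571 A into n1 (from n2)
Assemble and solve the 2×2 MNA system:
  V(n1)=0.0008410  V(n2)=-0.04813

R_eq = 8.577 Ω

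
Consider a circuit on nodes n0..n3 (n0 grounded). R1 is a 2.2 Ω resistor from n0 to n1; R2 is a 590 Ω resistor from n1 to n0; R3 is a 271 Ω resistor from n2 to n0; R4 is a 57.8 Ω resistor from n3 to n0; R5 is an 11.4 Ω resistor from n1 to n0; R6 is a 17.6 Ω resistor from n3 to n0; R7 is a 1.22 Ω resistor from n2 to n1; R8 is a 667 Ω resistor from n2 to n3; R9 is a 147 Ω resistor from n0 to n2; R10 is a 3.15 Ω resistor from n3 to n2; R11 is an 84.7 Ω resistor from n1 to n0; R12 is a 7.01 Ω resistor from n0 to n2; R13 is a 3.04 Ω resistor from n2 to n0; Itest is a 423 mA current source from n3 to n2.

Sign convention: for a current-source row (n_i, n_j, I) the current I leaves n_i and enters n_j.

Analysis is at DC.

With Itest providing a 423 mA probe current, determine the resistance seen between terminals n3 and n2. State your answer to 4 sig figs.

MNA unknowns: 3 node voltages V₁..V_3
R1: Y=0.4545 on G[0,1]
R2: Y=0.001695 on G[1,0]
R3: Y=0.003690 on G[2,0]
R4: Y=0.01730 on G[3,0]
R5: Y=0.08772 on G[1,0]
R6: Y=0.05682 on G[3,0]
R7: Y=0.8197 on G[2,1]
R8: Y=0.001499 on G[2,3]
R9: Y=0.006803 on G[0,2]
R10: Y=0.3175 on G[3,2]
R11: Y=0.01181 on G[1,0]
R12: Y=0.1427 on G[0,2]
R13: Y=0.3289 on G[2,0]
Itest: z[3]−=0.423, z[2]+=0.423
solve → V1=0.05442, V2=0.09132, V3=-1.002

R_eq = 2.585 Ω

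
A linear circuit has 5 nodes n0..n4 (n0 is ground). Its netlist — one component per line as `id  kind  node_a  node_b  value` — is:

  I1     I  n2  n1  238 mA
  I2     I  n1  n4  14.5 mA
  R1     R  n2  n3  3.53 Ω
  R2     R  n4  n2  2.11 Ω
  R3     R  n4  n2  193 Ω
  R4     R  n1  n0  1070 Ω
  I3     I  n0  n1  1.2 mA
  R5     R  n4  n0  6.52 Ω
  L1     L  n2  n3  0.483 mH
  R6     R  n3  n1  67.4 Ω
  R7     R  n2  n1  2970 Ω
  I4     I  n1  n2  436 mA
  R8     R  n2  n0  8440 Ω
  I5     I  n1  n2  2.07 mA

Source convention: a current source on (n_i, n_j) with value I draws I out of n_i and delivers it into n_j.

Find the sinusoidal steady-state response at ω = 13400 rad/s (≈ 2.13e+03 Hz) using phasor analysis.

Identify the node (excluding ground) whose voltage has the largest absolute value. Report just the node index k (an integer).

1

MNA unknowns: 4 node voltages V₁..V_4
I1: z[2]−=0.238, z[1]+=0.238
I2: z[1]−=0.0145, z[4]+=0.0145
R1: Y=0.2833+0.000j on G[2,3]
R2: Y=0.4739+0.000j on G[4,2]
R3: Y=0.005181+0.000j on G[4,2]
R4: Y=0.0009346+0.000j on G[1,0]
I3: z[0]−=0.0012, z[1]+=0.0012
R5: Y=0.1534+0.000j on G[4,0]
L1: Y=0.000-0.1545j on G[2,3]
R6: Y=0.01484+0.000j on G[3,1]
R7: Y=0.0003367+0.000j on G[2,1]
I4: z[1]−=0.436, z[2]+=0.436
R8: Y=0.0001185+0.000j on G[2,0]
I5: z[1]−=0.00207, z[2]+=0.00207
solve → V1=-13.65-0.2650j, V2=0.08980+0.002130j, V3=-0.4439-0.2878j, V4=0.09095+0.001613j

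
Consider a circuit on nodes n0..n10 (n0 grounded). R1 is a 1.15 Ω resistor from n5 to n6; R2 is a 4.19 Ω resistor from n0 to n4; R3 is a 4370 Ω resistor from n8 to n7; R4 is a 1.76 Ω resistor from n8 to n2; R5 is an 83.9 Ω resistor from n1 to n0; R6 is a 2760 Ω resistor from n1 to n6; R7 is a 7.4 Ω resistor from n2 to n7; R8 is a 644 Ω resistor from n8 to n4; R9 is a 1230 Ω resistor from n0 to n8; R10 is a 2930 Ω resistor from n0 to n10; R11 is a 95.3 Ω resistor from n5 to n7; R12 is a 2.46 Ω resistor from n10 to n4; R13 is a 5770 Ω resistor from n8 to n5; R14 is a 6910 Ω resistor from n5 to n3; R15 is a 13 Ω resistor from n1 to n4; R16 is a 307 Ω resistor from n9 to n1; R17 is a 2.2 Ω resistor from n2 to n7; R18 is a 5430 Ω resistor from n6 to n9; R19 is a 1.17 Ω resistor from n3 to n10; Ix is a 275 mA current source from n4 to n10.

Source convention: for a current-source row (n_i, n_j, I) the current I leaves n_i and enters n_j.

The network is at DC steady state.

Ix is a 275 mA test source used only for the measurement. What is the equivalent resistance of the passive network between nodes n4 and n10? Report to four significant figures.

R_eq = 2.457 Ω

Apply KCL at each of the 10 non-ground nodes and solve the resulting linear system.
Node n1: branches {R5, R6, R15, R16} → V_1 = -0.0006681
Node n2: branches {R4, R7, R17} → V_2 = 0.02995
Node n3: branches {R14, R19} → V_3 = 0.6746
Node n4: branches {R2, R8, R12, R15, Ix} → V_4 = -0.001033
Node n5: branches {R1, R11, R13, R14} → V_5 = 0.03684
Node n6: branches {R1, R6, R18} → V_6 = 0.03681
Node n7: branches {R3, R7, R11, R17} → V_7 = 0.03008
Node n8: branches {R3, R4, R8, R9, R13} → V_8 = 0.02983
Node n9: branches {R16, R18} → V_9 = 0.001338
Node n10: branches {R10, R12, R19, Ix} → V_10 = 0.6747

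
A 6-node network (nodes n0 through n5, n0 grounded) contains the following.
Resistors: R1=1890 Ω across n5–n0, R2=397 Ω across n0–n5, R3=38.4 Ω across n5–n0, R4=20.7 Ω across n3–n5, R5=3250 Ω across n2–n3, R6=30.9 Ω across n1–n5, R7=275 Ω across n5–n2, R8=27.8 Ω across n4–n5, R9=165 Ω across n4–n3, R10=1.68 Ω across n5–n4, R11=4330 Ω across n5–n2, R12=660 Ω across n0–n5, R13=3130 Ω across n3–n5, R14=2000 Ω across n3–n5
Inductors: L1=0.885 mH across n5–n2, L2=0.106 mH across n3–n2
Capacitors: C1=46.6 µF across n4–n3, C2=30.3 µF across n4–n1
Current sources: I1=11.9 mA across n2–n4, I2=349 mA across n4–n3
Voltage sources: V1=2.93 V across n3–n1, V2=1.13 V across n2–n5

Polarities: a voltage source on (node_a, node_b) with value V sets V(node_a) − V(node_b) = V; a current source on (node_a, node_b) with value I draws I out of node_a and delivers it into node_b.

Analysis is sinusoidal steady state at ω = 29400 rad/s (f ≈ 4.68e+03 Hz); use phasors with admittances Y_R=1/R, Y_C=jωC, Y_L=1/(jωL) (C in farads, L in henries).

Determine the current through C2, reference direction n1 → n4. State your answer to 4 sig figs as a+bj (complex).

Element admittances at ω=29400 rad/s:
  Y(R1) = 0.0005291+0.000j S between n5,n0
  Y(R2) = 0.002519+0.000j S between n0,n5
  Y(L1) = 0.000-0.03843j S between n5,n2
  Y(C1) = 0.000+1.370j S between n4,n3
  Y(C2) = 0.000+0.8908j S between n4,n1
  Y(R3) = 0.02604+0.000j S between n5,n0
  I1: injects 0.0119 A into n4 (from n2)
  Y(R4) = 0.04831+0.000j S between n3,n5
  Y(R5) = 0.0003077+0.000j S between n2,n3
  I2: injects 0.349 A into n3 (from n4)
  Y(R6) = 0.03236+0.000j S between n1,n5
  Y(R7) = 0.003636+0.000j S between n5,n2
  Y(L2) = 0.000-0.3209j S between n3,n2
  Y(R8) = 0.03597+0.000j S between n4,n5
  Y(R9) = 0.006061+0.000j S between n4,n3
  Y(R10) = 0.5952+0.000j S between n5,n4
  Y(R11) = 0.0002309+0.000j S between n5,n2
  Y(R12) = 0.001515+0.000j S between n0,n5
  Y(R13) = 0.0003195+0.000j S between n3,n5
  Y(R14) = 0.0005000+0.000j S between n3,n5
  V1: constraint V(n3)−V(n1) = 2.93
  V2: constraint V(n2)−V(n5) = 1.13
Assemble and solve the 7×7 MNA system:
  V(n1)=-1.697-0.09777j  V(n2)=1.130+0.000j  V(n3)=1.233-0.09777j  V(n4)=0.05959+0.06483j  V(n5)=0.000+0.000j
  i(V1)=0.08991-1.568j  i(V2)=-0.04761+0.01048j

0.1448-1.565j A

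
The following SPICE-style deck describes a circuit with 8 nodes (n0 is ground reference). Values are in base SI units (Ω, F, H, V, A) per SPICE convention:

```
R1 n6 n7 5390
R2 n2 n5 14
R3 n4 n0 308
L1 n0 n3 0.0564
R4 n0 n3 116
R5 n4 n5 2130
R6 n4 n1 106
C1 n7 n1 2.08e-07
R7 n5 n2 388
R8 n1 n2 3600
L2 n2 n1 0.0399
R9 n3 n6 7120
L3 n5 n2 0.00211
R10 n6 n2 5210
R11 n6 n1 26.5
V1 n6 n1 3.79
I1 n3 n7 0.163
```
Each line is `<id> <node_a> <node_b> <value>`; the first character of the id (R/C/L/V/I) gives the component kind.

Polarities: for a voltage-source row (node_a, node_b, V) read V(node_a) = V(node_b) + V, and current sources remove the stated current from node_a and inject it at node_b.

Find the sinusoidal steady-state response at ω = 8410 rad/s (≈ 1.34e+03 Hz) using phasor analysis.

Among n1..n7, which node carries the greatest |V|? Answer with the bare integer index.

7

MNA unknowns: 7 node voltages V₁..V_7 plus 1 source current (V1)
R1: Y=0.0001855+0.000j on G[6,7]
R2: Y=0.07143+0.000j on G[2,5]
R3: Y=0.003247+0.000j on G[4,0]
L1: Y=0.000-0.002108j on G[0,3]
R4: Y=0.008621+0.000j on G[0,3]
R5: Y=0.0004695+0.000j on G[4,5]
R6: Y=0.009434+0.000j on G[4,1]
C1: Y=0.000+0.001749j on G[7,1]
R7: Y=0.002577+0.000j on G[5,2]
R8: Y=0.0002778+0.000j on G[1,2]
L2: Y=0.000-0.002980j on G[2,1]
R9: Y=0.0001404+0.000j on G[3,6]
L3: Y=0.000-0.05635j on G[5,2]
R10: Y=0.0001919+0.000j on G[6,2]
R11: Y=0.03774+0.000j on G[6,1]
V1: row V6−V1=3.79, i_V1 at 6,1
I1: z[3]−=0.163, z[7]+=0.163
solve → V1=61.97-0.1272j, V2=61.35-2.092j, V3=-16.59-3.994j, V4=46.64-0.1673j, V5=61.28-2.129j, V6=65.76-0.1272j, V7=71.78-92.67j
aux → i_V1=-0.1543-0.01809j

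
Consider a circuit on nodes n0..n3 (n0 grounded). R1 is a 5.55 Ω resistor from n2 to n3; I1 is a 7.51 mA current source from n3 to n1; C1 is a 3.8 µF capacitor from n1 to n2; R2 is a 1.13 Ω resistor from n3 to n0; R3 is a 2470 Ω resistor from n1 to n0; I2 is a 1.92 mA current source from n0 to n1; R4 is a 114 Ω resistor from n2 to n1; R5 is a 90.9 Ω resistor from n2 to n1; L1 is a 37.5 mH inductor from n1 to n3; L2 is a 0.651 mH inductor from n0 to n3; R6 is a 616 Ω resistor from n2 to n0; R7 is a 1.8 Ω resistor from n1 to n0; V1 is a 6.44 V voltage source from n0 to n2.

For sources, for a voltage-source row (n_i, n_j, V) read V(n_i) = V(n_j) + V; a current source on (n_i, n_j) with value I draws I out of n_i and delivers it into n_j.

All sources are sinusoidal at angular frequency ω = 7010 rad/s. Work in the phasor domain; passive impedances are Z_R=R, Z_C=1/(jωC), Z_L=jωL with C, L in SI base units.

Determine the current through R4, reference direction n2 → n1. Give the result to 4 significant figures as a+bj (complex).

Element admittances at ω=7010 rad/s:
  Y(R1) = 0.1802+0.000j S between n2,n3
  I1: injects 0.00751 A into n1 (from n3)
  Y(C1) = 0.000+0.02664j S between n1,n2
  Y(R2) = 0.8850+0.000j S between n3,n0
  Y(R3) = 0.0004049+0.000j S between n1,n0
  I2: injects 0.00192 A into n1 (from n0)
  Y(R4) = 0.008772+0.000j S between n2,n1
  Y(R5) = 0.01100+0.000j S between n2,n1
  Y(L1) = 0.000-0.003804j S between n1,n3
  Y(L2) = 0.000-0.2191j S between n0,n3
  Y(R6) = 0.001623+0.000j S between n2,n0
  Y(R7) = 0.5556+0.000j S between n1,n0
  V1: constraint V(n0)−V(n2) = 6.44
Assemble and solve the 4×4 MNA system:
  V(n1)=-0.2174-0.2824j  V(n2)=-6.440+0.000j  V(n3)=-1.052-0.2193j
  i(V1)=-1.112-0.1207j

-0.05458+0.002477j A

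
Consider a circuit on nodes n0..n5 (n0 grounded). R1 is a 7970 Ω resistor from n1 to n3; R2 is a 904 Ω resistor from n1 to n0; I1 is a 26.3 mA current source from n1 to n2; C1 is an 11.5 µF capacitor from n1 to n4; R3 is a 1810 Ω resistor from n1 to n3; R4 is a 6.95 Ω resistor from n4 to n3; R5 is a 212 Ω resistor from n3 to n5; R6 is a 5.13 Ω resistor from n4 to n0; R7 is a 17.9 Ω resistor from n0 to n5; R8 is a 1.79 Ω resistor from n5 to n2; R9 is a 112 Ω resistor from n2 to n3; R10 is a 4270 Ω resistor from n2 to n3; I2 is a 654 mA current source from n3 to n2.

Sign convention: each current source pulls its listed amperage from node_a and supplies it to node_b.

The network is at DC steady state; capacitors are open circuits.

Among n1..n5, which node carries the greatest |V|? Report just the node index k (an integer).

1

MNA unknowns: 5 node voltages V₁..V_5
R1: Y=0.0001255 on G[1,3]
R2: Y=0.001106 on G[1,0]
I1: z[1]−=0.0263, z[2]+=0.0263
C1: Y=0.000 on G[1,4]
R3: Y=0.0005525 on G[1,3]
R4: Y=0.1439 on G[4,3]
R5: Y=0.004717 on G[3,5]
R6: Y=0.1949 on G[4,0]
R7: Y=0.05587 on G[0,5]
R8: Y=0.5587 on G[5,2]
R9: Y=0.008929 on G[2,3]
R10: Y=0.0002342 on G[2,3]
I2: z[3]−=0.654, z[2]+=0.654
solve → V1=-16.84, V2=9.497, V3=-5.529, V4=-2.348, V5=8.526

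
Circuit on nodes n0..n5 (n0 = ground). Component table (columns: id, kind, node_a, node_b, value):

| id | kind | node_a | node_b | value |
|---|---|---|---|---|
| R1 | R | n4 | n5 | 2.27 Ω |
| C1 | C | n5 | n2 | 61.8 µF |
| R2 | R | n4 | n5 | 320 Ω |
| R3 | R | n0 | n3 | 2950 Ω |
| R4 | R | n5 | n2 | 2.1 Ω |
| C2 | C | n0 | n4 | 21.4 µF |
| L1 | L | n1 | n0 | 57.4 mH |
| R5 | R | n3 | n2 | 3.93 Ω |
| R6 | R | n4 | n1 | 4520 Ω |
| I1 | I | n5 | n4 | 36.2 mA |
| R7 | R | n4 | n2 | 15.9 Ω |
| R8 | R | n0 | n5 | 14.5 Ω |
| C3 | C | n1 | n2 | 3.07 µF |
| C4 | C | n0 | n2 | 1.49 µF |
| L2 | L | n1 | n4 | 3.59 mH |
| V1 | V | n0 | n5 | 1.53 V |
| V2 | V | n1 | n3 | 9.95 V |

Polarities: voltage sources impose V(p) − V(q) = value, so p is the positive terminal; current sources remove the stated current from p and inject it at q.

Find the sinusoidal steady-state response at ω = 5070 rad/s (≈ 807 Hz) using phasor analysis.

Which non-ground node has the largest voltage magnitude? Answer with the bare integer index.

Apply KCL at each of the 5 non-ground nodes and solve the resulting linear system.
Node n1: branches {L1, R6, C3, L2, V2} → V_1 = 8.031+2.354j
Node n2: branches {C1, R4, R5, R7, C3, C4} → V_2 = -1.330+0.8215j
Node n3: branches {R3, R5, V2} → V_3 = -1.919+2.354j
Node n4: branches {R1, R2, C2, R6, I1, R7, L2} → V_4 = -1.242-0.6365j
Node n5: branches {R1, C1, R2, R4, I1, R8, V1} → V_5 = -1.530+0.000j
Source currents: i(V1)=-0.03523-0.1716j, i(V2)=-0.1506+0.3907j

1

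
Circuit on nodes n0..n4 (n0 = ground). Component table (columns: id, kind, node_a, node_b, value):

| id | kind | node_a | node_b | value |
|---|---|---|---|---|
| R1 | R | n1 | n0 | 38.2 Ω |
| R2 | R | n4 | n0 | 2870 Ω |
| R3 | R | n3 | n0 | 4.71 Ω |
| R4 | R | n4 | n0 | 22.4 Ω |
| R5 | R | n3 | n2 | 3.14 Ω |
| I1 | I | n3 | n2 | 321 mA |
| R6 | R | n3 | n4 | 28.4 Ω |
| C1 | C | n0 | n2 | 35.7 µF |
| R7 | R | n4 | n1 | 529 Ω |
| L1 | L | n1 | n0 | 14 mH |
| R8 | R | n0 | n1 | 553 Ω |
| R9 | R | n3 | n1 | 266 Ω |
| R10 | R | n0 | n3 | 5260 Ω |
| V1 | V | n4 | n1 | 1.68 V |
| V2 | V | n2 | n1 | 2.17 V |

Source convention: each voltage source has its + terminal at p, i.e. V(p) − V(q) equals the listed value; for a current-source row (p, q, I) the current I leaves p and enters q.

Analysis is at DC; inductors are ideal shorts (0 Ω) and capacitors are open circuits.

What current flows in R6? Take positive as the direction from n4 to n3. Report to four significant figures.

Element admittances at DC:
  Y(R1) = 0.02618 S between n1,n0
  Y(R2) = 0.0003484 S between n4,n0
  Y(R3) = 0.2123 S between n3,n0
  Y(R4) = 0.04464 S between n4,n0
  Y(R5) = 0.3185 S between n3,n2
  I1: injects 0.321 A into n2 (from n3)
  Y(R6) = 0.03521 S between n3,n4
  Y(C1) = 0.000 S between n0,n2
  Y(R7) = 0.001890 S between n4,n1
  L1: short n1↔n0 (DC inductor)
  Y(R8) = 0.001808 S between n0,n1
  Y(R9) = 0.003759 S between n3,n1
  Y(R10) = 0.0001901 S between n0,n3
  V1: constraint V(n4)−V(n1) = 1.68
  V2: constraint V(n2)−V(n1) = 2.17
Assemble and solve the 7×7 MNA system:
  V(n1)=0.000  V(n2)=2.170  V(n3)=0.7531  V(n4)=1.680
  i(L1)=-0.2356  i(V1)=-0.1114  i(V2)=-0.1302

0.03264 A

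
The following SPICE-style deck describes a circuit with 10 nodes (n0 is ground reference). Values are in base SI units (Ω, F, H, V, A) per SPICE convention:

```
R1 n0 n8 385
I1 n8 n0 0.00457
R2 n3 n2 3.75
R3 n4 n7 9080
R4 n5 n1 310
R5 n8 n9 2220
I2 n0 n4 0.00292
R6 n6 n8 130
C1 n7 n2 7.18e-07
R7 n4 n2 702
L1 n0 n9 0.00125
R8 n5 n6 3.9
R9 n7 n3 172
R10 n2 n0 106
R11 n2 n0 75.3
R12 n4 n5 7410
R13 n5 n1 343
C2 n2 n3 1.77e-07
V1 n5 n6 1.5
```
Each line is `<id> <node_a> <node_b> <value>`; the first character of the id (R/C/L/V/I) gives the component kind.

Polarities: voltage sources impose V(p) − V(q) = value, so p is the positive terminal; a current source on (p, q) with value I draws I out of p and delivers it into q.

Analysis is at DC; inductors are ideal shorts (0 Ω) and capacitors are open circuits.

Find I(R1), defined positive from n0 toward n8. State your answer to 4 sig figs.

Element admittances at DC:
  Y(R1) = 0.002597 S between n0,n8
  I1: injects 0.00457 A into n0 (from n8)
  Y(R2) = 0.2667 S between n3,n2
  Y(R3) = 0.0001101 S between n4,n7
  Y(R4) = 0.003226 S between n5,n1
  Y(R5) = 0.0004505 S between n8,n9
  I2: injects 0.00292 A into n4 (from n0)
  Y(R6) = 0.007692 S between n6,n8
  Y(C1) = 0.000 S between n7,n2
  Y(R7) = 0.001425 S between n4,n2
  L1: short n0↔n9 (DC inductor)
  Y(R8) = 0.2564 S between n5,n6
  Y(R9) = 0.005814 S between n7,n3
  Y(R10) = 0.009434 S between n2,n0
  Y(R11) = 0.01328 S between n2,n0
  Y(R12) = 0.0001350 S between n4,n5
  Y(R13) = 0.002915 S between n5,n1
  Y(C2) = 0.000 S between n2,n3
  V1: constraint V(n5)−V(n6) = 1.5
Assemble and solve the 11×11 MNA system:
  V(n1)=0.1093  V(n2)=0.1181  V(n3)=0.1188  V(n4)=1.869  V(n5)=0.1093  V(n6)=-1.391  V(n7)=0.1513  V(n8)=-1.422  V(n9)=0.000
  i(L1)=0.0006403  i(V1)=-0.3844

0.003692 A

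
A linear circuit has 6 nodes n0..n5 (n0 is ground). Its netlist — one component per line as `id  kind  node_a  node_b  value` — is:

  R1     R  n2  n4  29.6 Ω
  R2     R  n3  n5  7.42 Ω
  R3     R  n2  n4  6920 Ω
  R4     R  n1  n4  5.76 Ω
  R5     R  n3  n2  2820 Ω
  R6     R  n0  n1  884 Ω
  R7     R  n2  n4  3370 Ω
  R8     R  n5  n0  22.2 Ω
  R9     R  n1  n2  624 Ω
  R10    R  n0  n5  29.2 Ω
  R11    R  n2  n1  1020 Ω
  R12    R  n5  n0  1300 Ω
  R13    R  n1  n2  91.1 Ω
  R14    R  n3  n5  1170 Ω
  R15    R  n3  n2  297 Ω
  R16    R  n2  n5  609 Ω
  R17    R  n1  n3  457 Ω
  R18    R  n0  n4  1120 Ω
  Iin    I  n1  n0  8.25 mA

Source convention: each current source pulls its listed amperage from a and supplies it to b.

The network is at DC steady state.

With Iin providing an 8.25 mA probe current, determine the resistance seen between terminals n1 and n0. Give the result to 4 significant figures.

R_eq = 121.9 Ω

Element admittances at DC:
  Y(R1) = 0.03378 S between n2,n4
  Y(R2) = 0.1348 S between n3,n5
  Y(R3) = 0.0001445 S between n2,n4
  Y(R4) = 0.1736 S between n1,n4
  Y(R5) = 0.0003546 S between n3,n2
  Y(R6) = 0.001131 S between n0,n1
  Y(R7) = 0.0002967 S between n2,n4
  Y(R8) = 0.04505 S between n5,n0
  Y(R9) = 0.001603 S between n1,n2
  Y(R10) = 0.03425 S between n0,n5
  Y(R11) = 0.0009804 S between n2,n1
  Y(R12) = 0.0007692 S between n5,n0
  Y(R13) = 0.01098 S between n1,n2
  Y(R14) = 0.0008547 S between n3,n5
  Y(R15) = 0.003367 S between n3,n2
  Y(R16) = 0.001642 S between n2,n5
  Y(R17) = 0.002188 S between n1,n3
  Y(R18) = 0.0008929 S between n0,n4
  Iin: injects 0.00825 A into n0 (from n1)
Assemble and solve the 5×5 MNA system:
  V(n1)=-1.006  V(n2)=-0.9010  V(n3)=-0.1138  V(n4)=-0.9844  V(n5)=-0.07785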